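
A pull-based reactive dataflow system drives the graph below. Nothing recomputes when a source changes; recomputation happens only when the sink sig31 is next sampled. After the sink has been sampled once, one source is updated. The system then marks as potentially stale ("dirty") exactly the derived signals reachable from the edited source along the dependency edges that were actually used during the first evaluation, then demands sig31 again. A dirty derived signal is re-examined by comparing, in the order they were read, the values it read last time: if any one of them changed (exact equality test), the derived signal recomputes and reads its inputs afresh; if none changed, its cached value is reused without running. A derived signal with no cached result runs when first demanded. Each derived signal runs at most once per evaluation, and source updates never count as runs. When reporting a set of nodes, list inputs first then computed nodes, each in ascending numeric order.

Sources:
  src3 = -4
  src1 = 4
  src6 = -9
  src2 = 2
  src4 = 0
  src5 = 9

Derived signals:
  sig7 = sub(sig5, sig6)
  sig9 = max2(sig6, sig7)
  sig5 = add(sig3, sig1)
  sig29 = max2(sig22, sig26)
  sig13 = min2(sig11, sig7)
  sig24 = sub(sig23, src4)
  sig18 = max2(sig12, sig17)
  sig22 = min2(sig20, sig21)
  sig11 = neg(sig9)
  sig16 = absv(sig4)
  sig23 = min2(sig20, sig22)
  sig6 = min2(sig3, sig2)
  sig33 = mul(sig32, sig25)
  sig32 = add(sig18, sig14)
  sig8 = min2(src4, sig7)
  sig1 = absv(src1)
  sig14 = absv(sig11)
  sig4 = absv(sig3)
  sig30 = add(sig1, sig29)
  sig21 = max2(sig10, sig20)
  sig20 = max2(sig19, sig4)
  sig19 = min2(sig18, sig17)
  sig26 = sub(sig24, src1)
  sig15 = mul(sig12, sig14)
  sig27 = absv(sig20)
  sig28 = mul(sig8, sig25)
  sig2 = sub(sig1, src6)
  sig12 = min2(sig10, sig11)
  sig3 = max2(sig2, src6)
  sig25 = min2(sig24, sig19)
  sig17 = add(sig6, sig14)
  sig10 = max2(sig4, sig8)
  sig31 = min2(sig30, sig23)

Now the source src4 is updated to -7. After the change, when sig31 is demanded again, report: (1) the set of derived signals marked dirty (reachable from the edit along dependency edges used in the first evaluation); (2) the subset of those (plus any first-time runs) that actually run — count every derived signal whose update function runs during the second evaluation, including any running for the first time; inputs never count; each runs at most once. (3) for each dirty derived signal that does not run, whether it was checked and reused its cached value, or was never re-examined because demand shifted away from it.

Marked dirty: sig8, sig10, sig12, sig18, sig19, sig20, sig21, sig22, sig23, sig24, sig26, sig29, sig30, sig31.
Derived signals that run: sig8, sig10, sig24, sig26, sig29, sig30, sig31 — 7 in total.
Checked but reused from cache: sig12, sig18, sig19, sig20, sig21, sig22, sig23.
Key observation: the cutoff stops propagation at sig12 — its inputs' values are unchanged, so it reuses its cache.

First evaluation (everything demanded from the output):
  sig1 = absv(4) = 4
  sig2 = sub(4, -9) = 13
  sig3 = max2(13, -9) = 13
  sig4 = absv(13) = 13
  sig5 = add(13, 4) = 17
  sig6 = min2(13, 13) = 13
  sig7 = sub(17, 13) = 4
  sig8 = min2(0, 4) = 0
  sig9 = max2(13, 4) = 13
  sig10 = max2(13, 0) = 13
  sig11 = neg(13) = -13
  sig12 = min2(13, -13) = -13
  sig14 = absv(-13) = 13
  sig17 = add(13, 13) = 26
  sig18 = max2(-13, 26) = 26
  sig19 = min2(26, 26) = 26
  sig20 = max2(26, 13) = 26
  sig21 = max2(13, 26) = 26
  sig22 = min2(26, 26) = 26
  sig23 = min2(26, 26) = 26
  sig24 = sub(26, 0) = 26
  sig26 = sub(26, 4) = 22
  sig29 = max2(26, 22) = 26
  sig30 = add(4, 26) = 30
  sig31 = min2(30, 26) = 26

Propagation after the edit:
  sig8: runs — src4 0->-7; result -7.
  sig10: runs — sig8 0->-7; result 13 (same value as before).
  sig12: checked — values it read are unchanged (sig10 unchanged, sig11 unchanged); reused cached -13 without running.
  sig18: checked — values it read are unchanged (sig12 unchanged, sig17 unchanged); reused cached 26 without running.
  sig19: checked — values it read are unchanged (sig18 unchanged, sig17 unchanged); reused cached 26 without running.
  sig20: checked — values it read are unchanged (sig19 unchanged, sig4 unchanged); reused cached 26 without running.
  sig21: checked — values it read are unchanged (sig10 unchanged, sig20 unchanged); reused cached 26 without running.
  sig22: checked — values it read are unchanged (sig20 unchanged, sig21 unchanged); reused cached 26 without running.
  sig23: checked — values it read are unchanged (sig20 unchanged, sig22 unchanged); reused cached 26 without running.
  sig24: runs — src4 0->-7; result 33.
  sig26: runs — sig24 26->33; result 29.
  sig29: runs — sig26 22->29; result 29.
  sig30: runs — sig29 26->29; result 33.
  sig31: runs — sig30 30->33; result 26 (same value as before).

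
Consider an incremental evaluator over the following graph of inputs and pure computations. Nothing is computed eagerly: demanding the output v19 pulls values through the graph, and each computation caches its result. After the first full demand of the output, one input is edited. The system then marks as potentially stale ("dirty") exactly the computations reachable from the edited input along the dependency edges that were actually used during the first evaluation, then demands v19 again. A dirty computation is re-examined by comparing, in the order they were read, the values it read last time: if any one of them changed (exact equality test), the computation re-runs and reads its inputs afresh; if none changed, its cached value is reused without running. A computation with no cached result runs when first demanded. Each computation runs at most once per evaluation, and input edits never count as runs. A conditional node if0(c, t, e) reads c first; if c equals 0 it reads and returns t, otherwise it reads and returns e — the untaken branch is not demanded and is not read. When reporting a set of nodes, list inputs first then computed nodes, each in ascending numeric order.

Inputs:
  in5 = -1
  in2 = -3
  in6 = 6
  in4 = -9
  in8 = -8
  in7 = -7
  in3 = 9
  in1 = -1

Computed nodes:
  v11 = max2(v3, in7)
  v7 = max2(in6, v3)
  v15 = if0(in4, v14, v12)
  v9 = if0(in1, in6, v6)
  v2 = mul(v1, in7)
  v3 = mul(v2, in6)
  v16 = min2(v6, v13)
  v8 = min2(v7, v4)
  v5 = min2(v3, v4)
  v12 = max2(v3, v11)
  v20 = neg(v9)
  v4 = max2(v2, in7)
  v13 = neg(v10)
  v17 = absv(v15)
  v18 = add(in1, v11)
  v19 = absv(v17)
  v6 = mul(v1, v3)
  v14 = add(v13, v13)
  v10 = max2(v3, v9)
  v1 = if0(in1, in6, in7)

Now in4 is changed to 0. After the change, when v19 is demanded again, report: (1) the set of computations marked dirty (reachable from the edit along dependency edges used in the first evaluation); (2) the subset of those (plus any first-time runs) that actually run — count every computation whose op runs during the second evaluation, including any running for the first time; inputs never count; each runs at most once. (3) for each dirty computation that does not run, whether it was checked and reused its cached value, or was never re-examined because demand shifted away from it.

Initial pass — values computed on the first demand:
  v1 = if0(in1=-1 -> else branch in7) = -7
  v2 = mul(-7, -7) = 49
  v3 = mul(49, 6) = 294
  v11 = max2(294, -7) = 294
  v12 = max2(294, 294) = 294
  v15 = if0(in4=-9 -> else branch v12) = 294
  v17 = absv(294) = 294
  v19 = absv(294) = 294

Second demand — change propagation:
  v6: newly demanded (no cache) — executes and yields -2058.
  v9: newly demanded (no cache) — executes and yields -2058.
  v10: newly demanded (no cache) — executes and yields 294.
  v13: newly demanded (no cache) — executes and yields -294.
  v14: newly demanded (no cache) — executes and yields -588.
  v15: re-runs because in4 -9->0; new result -588.
  v17: re-runs because v15 294->-588; new result 588.
  v19: re-runs because v17 294->588; new result 588.

The important point: the flipped condition pulls in fresh nodes; v6, v9, v10, v13, v14 run for the first time.

Dirty set: v15, v17, v19.
Run set: v6, v9, v10, v13, v14, v15, v17, v19 (8 run).
All dirty computations ended up running.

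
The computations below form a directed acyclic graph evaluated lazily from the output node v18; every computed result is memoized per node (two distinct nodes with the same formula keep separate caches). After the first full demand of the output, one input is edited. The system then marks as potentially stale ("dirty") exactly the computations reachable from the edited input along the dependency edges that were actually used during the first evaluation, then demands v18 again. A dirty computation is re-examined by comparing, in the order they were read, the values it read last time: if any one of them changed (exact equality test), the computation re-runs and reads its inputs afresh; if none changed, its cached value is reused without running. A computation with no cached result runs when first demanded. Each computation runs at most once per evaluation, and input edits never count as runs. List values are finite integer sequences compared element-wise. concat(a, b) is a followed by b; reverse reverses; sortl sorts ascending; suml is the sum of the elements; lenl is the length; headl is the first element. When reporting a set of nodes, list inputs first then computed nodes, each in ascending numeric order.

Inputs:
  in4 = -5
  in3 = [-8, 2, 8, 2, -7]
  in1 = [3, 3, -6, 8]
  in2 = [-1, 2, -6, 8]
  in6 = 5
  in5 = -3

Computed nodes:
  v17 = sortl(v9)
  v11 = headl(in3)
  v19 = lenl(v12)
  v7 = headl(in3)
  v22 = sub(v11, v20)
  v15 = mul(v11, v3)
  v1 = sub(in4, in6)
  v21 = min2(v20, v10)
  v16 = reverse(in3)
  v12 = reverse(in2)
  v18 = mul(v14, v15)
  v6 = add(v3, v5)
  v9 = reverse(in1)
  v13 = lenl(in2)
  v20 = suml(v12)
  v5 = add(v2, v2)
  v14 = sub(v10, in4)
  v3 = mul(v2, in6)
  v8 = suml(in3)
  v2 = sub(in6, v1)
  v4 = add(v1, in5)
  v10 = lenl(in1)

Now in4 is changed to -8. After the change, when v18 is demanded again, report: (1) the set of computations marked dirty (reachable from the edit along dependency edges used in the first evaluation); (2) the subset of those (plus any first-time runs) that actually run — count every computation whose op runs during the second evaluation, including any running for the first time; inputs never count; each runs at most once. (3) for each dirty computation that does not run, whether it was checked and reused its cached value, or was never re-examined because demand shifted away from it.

First demand of the output computes:
  v1 = sub(-5, 5) = -10
  v2 = sub(5, -10) = 15
  v3 = mul(15, 5) = 75
  v10 = lenl([3, 3, -6, 8]) = 4
  v11 = headl([-8, 2, 8, 2, -7]) = -8
  v14 = sub(4, -5) = 9
  v15 = mul(-8, 75) = -600
  v18 = mul(9, -600) = -5400

After the edit, cleaning proceeds:
  v1: a read changed (in4 -5->-8) — executes, giving -13.
  v2: a read changed (v1 -10->-13) — executes, giving 18.
  v3: a read changed (v2 15->18) — executes, giving 90.
  v14: a read changed (in4 -5->-8) — executes, giving 12.
  v15: a read changed (v3 75->90) — executes, giving -720.
  v18: a read changed (v14 9->12; v15 -600->-720) — executes, giving -8640.

The edit dirties: v1, v2, v3, v14, v15, v18.
6 computations run: v1, v2, v3, v14, v15, v18.
No dirty computation escaped a run.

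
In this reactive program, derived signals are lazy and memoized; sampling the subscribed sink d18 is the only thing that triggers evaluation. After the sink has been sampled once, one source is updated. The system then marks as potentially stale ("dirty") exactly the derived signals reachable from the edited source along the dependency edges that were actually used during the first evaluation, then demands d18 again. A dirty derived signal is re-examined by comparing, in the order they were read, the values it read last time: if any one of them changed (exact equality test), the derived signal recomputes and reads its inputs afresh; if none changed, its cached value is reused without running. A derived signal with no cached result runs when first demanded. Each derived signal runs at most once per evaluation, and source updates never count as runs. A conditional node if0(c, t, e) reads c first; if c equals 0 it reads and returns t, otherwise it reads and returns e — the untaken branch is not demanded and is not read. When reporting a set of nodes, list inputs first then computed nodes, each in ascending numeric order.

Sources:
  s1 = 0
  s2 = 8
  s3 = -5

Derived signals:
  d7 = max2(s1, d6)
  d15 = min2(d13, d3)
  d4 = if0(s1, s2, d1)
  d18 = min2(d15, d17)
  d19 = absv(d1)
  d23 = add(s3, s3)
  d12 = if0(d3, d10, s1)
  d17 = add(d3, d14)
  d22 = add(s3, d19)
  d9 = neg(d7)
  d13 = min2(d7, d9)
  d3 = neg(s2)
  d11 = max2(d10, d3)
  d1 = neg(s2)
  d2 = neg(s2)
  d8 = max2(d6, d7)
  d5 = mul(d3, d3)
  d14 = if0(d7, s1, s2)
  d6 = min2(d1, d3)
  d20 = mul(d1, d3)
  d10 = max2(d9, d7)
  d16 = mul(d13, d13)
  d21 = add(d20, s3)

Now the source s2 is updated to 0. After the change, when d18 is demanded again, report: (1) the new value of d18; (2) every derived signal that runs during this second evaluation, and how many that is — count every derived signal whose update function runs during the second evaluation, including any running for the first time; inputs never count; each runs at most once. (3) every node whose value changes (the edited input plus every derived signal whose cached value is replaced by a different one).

Demanding d18 again yields 0.
7 derived signals run: d1, d3, d6, d7, d15, d17, d18.
The nodes whose values change: s2, d1, d3, d6, d15, d17, d18.
Note where the cutoff bites: d9 is checked, finds nothing changed, and keeps its cache.

First demand of the output computes:
  d1 = neg(8) = -8
  d3 = neg(8) = -8
  d6 = min2(-8, -8) = -8
  d7 = max2(0, -8) = 0
  d9 = neg(0) = 0
  d13 = min2(0, 0) = 0
  d14 = if0(d7=0 -> then branch s1) = 0
  d15 = min2(0, -8) = -8
  d17 = add(-8, 0) = -8
  d18 = min2(-8, -8) = -8

After the edit, cleaning proceeds:
  d1: a read changed (s2 8->0) — executes, giving 0.
  d3: a read changed (s2 8->0) — executes, giving 0.
  d6: a read changed (d1 -8->0; d3 -8->0) — executes, giving 0.
  d7: a read changed (d6 -8->0) — executes, giving 0 — identical to its old value.
  d9: dirty, but its reads are unchanged (d7 unchanged); cached 0 stands.
  d13: dirty, but its reads are unchanged (d7 unchanged, d9 unchanged); cached 0 stands.
  d14: dirty, but its reads are unchanged (d7 unchanged, s1 unchanged); cached 0 stands.
  d15: a read changed (d3 -8->0) — executes, giving 0.
  d17: a read changed (d3 -8->0) — executes, giving 0.
  d18: a read changed (d15 -8->0; d17 -8->0) — executes, giving 0.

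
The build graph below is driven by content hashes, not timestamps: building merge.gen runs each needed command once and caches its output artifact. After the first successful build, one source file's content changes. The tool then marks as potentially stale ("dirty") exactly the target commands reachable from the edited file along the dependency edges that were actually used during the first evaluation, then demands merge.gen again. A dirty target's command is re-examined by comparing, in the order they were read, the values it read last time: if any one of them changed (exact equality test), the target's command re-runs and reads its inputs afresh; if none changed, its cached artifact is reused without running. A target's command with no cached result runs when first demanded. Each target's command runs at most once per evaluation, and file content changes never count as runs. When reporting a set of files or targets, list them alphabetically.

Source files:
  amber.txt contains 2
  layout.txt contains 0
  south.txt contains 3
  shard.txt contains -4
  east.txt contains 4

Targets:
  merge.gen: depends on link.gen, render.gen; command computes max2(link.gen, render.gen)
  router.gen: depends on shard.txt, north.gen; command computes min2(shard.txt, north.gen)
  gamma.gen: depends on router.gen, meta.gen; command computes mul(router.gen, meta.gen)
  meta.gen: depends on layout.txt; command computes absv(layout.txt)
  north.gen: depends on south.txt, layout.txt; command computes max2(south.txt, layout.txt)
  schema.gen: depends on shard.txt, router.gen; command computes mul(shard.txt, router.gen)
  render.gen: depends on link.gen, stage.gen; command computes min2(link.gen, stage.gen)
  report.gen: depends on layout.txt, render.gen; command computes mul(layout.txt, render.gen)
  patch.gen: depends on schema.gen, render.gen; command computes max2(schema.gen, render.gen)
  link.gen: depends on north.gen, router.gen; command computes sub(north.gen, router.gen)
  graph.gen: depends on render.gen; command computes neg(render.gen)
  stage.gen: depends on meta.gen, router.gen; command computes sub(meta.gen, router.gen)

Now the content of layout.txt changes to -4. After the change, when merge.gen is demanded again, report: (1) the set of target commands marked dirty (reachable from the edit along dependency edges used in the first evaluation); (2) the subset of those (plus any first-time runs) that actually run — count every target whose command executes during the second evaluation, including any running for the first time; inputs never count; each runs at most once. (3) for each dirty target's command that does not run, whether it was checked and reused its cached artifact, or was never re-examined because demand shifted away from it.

Dirty set: link.gen, merge.gen, meta.gen, north.gen, render.gen, router.gen, stage.gen.
Run set: merge.gen, meta.gen, north.gen, render.gen, stage.gen (5 run).
Re-examined without running (cache reused): link.gen, router.gen.
The important point: at router.gen every value read last time is unchanged, so the dirty flag clears without a run.

Initial pass — values computed on the first demand:
  meta.gen = absv(0) = 0
  north.gen = max2(3, 0) = 3
  router.gen = min2(-4, 3) = -4
  link.gen = sub(3, -4) = 7
  stage.gen = sub(0, -4) = 4
  render.gen = min2(7, 4) = 4
  merge.gen = max2(7, 4) = 7

Second demand — change propagation:
  meta.gen: re-runs because layout.txt 0->-4; new result 4.
  north.gen: re-runs because layout.txt 0->-4; new result 3 (unchanged).
  router.gen: re-examined; everything it read last time is the same (shard.txt unchanged, north.gen unchanged) — cache -4 kept, no run.
  link.gen: re-examined; everything it read last time is the same (north.gen unchanged, router.gen unchanged) — cache 7 kept, no run.
  stage.gen: re-runs because meta.gen 0->4; new result 8.
  render.gen: re-runs because stage.gen 4->8; new result 7.
  merge.gen: re-runs because render.gen 4->7; new result 7 (unchanged).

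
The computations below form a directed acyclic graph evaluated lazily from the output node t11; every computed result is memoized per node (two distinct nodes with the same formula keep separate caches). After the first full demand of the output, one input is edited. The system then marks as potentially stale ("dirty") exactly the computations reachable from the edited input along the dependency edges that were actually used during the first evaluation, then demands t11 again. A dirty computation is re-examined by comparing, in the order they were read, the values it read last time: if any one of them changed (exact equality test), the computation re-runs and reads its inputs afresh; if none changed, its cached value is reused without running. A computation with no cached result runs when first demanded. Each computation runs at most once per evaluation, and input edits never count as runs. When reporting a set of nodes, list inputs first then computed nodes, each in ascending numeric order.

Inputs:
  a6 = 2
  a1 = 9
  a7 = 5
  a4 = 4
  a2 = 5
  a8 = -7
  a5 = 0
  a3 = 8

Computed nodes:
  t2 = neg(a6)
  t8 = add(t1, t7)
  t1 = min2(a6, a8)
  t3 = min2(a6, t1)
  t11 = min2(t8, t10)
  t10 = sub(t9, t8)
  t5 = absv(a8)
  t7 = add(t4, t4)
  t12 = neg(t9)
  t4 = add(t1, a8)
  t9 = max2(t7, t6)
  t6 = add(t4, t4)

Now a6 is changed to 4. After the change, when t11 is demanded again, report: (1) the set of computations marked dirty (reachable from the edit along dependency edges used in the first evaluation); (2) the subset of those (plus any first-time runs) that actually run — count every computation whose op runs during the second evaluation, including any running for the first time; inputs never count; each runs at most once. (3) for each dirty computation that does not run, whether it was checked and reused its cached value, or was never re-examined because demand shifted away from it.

First demand of the output computes:
  t1 = min2(2, -7) = -7
  t4 = add(-7, -7) = -14
  t6 = add(-14, -14) = -28
  t7 = add(-14, -14) = -28
  t8 = add(-7, -28) = -35
  t9 = max2(-28, -28) = -28
  t10 = sub(-28, -35) = 7
  t11 = min2(-35, 7) = -35

After the edit, cleaning proceeds:
  t1: a read changed (a6 2->4) — executes, giving -7 — identical to its old value.
  t4: dirty, but its reads are unchanged (t1 unchanged, a8 unchanged); cached -14 stands.
  t6: dirty, but its reads are unchanged (t4 unchanged, t4 unchanged); cached -28 stands.
  t7: dirty, but its reads are unchanged (t4 unchanged, t4 unchanged); cached -28 stands.
  t8: dirty, but its reads are unchanged (t1 unchanged, t7 unchanged); cached -35 stands.
  t9: dirty, but its reads are unchanged (t7 unchanged, t6 unchanged); cached -28 stands.
  t10: dirty, but its reads are unchanged (t9 unchanged, t8 unchanged); cached 7 stands.
  t11: dirty, but its reads are unchanged (t8 unchanged, t10 unchanged); cached -35 stands.

Note the absorption at t1: it re-runs yet its value is the same, leaving the output's value untouched.

The edit dirties: t1, t4, t6, t7, t8, t9, t10, t11.
1 computations run: t1.
Cache hits after checking: t4, t6, t7, t8, t9, t10, t11.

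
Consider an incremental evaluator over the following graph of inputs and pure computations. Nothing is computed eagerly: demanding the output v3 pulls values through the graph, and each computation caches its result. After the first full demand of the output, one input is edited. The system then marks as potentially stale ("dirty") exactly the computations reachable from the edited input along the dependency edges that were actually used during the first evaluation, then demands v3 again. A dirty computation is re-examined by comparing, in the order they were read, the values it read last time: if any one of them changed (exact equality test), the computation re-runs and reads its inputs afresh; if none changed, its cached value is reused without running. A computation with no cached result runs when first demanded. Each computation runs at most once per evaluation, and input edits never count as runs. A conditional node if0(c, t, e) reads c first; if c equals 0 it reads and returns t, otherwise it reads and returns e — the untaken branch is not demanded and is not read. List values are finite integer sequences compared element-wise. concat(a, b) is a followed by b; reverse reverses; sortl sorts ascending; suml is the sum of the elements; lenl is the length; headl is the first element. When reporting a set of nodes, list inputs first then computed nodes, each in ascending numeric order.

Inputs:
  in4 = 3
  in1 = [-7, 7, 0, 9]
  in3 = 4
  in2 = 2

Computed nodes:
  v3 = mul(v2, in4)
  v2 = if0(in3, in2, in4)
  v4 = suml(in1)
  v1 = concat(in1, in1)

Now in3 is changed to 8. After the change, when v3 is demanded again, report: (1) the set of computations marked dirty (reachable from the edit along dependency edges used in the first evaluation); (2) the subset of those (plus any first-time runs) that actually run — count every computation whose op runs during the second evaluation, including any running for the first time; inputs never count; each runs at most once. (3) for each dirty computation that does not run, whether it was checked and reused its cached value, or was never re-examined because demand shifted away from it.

Dirty set: v2, v3.
Run set: v2 (1 run).
Re-examined without running (cache reused): v3.
The important point: v2 recomputes to an identical value, and the output ends up unchanged.

Initial pass — values computed on the first demand:
  v2 = if0(in3=4 -> else branch in4) = 3
  v3 = mul(3, 3) = 9

Second demand — change propagation:
  v2: re-runs because in3 4->8; new result 3 (unchanged).
  v3: re-examined; everything it read last time is the same (v2 unchanged, in4 unchanged) — cache 9 kept, no run.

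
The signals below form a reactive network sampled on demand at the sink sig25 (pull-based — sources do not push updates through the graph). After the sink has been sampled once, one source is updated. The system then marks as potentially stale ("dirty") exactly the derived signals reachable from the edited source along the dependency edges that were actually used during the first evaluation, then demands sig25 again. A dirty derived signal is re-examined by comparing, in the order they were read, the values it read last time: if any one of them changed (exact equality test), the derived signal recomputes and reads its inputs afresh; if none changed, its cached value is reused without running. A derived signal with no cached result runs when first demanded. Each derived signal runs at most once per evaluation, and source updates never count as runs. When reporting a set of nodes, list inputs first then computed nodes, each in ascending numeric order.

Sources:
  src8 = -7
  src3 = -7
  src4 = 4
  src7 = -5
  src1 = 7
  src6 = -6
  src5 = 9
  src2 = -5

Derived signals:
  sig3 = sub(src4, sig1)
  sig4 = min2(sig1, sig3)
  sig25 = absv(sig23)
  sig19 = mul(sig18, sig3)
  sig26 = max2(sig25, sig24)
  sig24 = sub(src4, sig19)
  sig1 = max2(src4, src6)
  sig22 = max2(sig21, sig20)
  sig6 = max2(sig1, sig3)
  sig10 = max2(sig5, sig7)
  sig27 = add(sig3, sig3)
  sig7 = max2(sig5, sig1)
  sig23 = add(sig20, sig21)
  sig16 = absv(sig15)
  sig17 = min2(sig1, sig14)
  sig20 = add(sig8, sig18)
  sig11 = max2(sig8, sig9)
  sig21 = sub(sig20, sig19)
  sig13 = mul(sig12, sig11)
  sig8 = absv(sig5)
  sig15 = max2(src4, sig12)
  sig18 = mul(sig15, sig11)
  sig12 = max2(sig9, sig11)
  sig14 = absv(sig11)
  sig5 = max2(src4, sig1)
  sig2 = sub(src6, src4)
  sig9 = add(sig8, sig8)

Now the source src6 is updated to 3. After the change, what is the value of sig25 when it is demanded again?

sig25 now evaluates to 136.
The important point: sig1 recomputes to an identical value, and the output ends up unchanged.

Initial pass — values computed on the first demand:
  sig1 = max2(4, -6) = 4
  sig3 = sub(4, 4) = 0
  sig5 = max2(4, 4) = 4
  sig8 = absv(4) = 4
  sig9 = add(4, 4) = 8
  sig11 = max2(4, 8) = 8
  sig12 = max2(8, 8) = 8
  sig15 = max2(4, 8) = 8
  sig18 = mul(8, 8) = 64
  sig19 = mul(64, 0) = 0
  sig20 = add(4, 64) = 68
  sig21 = sub(68, 0) = 68
  sig23 = add(68, 68) = 136
  sig25 = absv(136) = 136

Second demand — change propagation:
  sig1: re-runs because src6 -6->3; new result 4 (unchanged).
  sig3: re-examined; everything it read last time is the same (src4 unchanged, sig1 unchanged) — cache 0 kept, no run.
  sig5: re-examined; everything it read last time is the same (src4 unchanged, sig1 unchanged) — cache 4 kept, no run.
  sig8: re-examined; everything it read last time is the same (sig5 unchanged) — cache 4 kept, no run.
  sig9: re-examined; everything it read last time is the same (sig8 unchanged, sig8 unchanged) — cache 8 kept, no run.
  sig11: re-examined; everything it read last time is the same (sig8 unchanged, sig9 unchanged) — cache 8 kept, no run.
  sig12: re-examined; everything it read last time is the same (sig9 unchanged, sig11 unchanged) — cache 8 kept, no run.
  sig15: re-examined; everything it read last time is the same (src4 unchanged, sig12 unchanged) — cache 8 kept, no run.
  sig18: re-examined; everything it read last time is the same (sig15 unchanged, sig11 unchanged) — cache 64 kept, no run.
  sig19: re-examined; everything it read last time is the same (sig18 unchanged, sig3 unchanged) — cache 0 kept, no run.
  sig20: re-examined; everything it read last time is the same (sig8 unchanged, sig18 unchanged) — cache 68 kept, no run.
  sig21: re-examined; everything it read last time is the same (sig20 unchanged, sig19 unchanged) — cache 68 kept, no run.
  sig23: re-examined; everything it read last time is the same (sig20 unchanged, sig21 unchanged) — cache 136 kept, no run.
  sig25: re-examined; everything it read last time is the same (sig23 unchanged) — cache 136 kept, no run.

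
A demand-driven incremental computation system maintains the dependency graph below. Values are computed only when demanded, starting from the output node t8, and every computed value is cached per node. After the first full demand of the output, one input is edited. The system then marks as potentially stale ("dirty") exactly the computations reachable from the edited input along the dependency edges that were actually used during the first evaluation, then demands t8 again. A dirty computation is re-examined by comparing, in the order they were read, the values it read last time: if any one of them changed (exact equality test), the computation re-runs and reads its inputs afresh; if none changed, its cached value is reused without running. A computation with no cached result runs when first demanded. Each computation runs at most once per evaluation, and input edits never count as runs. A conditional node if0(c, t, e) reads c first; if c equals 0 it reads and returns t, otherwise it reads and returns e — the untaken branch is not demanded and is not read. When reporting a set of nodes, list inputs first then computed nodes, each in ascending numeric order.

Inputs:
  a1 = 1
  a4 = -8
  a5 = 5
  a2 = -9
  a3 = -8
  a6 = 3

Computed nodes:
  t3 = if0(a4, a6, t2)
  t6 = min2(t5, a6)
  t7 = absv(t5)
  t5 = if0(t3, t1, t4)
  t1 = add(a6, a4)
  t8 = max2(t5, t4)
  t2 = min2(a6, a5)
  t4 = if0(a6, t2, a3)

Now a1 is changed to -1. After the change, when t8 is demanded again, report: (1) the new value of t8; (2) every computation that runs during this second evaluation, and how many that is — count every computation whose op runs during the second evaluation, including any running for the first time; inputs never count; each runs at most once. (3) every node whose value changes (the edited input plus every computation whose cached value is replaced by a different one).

New value of t8: -8.
Computations that run: none — 0 in total.
Values that change: a1.
Key observation: a1 is never demanded by the output, so the edit triggers no recomputation at all.

First evaluation (everything demanded from the output):
  t2 = min2(3, 5) = 3
  t3 = if0(a4=-8 -> else branch t2) = 3
  t4 = if0(a6=3 -> else branch a3) = -8
  t5 = if0(t3=3 -> else branch t4) = -8
  t8 = max2(-8, -8) = -8

Propagation after the edit:
  a1 feeds no computation that the output demands — nothing is marked dirty and nothing runs.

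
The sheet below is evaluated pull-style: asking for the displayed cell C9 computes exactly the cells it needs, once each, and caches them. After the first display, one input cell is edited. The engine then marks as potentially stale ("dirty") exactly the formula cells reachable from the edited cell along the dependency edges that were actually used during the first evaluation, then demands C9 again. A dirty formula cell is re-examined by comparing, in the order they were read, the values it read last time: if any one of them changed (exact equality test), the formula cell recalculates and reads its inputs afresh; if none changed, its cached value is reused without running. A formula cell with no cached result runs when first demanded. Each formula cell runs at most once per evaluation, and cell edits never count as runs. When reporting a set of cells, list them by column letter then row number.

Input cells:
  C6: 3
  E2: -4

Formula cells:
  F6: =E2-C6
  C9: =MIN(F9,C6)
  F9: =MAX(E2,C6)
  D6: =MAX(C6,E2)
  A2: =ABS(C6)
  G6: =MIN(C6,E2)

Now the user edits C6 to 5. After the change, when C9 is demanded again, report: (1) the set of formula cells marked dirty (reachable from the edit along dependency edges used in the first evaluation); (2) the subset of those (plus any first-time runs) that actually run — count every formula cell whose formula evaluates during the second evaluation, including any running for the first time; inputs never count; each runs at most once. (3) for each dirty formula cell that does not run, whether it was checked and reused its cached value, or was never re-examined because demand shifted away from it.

First demand of the output computes:
  F9 = MAX(-4, 3) = 3
  C9 = MIN(3, 3) = 3

After the edit, cleaning proceeds:
  F9: a read changed (C6 3->5) — executes, giving 5.
  C9: a read changed (F9 3->5; C6 3->5) — executes, giving 5.

The edit dirties: C9, F9.
2 formula cells run: C9, F9.
No dirty formula cell escaped a run.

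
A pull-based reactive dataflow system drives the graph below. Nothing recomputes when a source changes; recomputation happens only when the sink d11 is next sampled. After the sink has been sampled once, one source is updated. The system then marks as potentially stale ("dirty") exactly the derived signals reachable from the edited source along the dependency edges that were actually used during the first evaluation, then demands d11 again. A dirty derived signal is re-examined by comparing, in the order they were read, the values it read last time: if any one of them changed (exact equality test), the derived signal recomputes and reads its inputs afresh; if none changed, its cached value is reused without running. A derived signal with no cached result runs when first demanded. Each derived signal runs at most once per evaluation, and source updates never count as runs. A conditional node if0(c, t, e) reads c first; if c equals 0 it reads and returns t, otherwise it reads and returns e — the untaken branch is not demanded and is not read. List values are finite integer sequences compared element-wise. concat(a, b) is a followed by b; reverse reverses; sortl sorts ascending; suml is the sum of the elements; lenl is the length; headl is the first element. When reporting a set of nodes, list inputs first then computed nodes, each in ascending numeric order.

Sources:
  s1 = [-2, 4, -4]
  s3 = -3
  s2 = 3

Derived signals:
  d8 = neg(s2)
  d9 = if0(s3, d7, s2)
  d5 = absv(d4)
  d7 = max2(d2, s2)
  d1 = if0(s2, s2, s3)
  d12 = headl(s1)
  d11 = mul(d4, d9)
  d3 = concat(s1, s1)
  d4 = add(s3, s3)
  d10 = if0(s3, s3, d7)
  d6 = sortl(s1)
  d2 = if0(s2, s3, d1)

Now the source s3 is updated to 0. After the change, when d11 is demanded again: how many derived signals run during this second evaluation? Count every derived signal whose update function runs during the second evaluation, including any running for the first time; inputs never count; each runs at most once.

Derived signals that run: d1, d2, d4, d7, d9, d11 — 6 in total.
Key observation: a condition flipped, so demand reaches new nodes — d1, d2, d7 run for the first time.

First evaluation (everything demanded from the output):
  d4 = add(-3, -3) = -6
  d9 = if0(s3=-3 -> else branch s2) = 3
  d11 = mul(-6, 3) = -18

Propagation after the edit:
  d1: demanded for the first time — runs, produces 0.
  d2: demanded for the first time — runs, produces 0.
  d4: runs — s3 -3->0; s3 -3->0; result 0.
  d7: demanded for the first time — runs, produces 3.
  d9: runs — s3 -3->0; result 3 (same value as before).
  d11: runs — d4 -6->0; result 0.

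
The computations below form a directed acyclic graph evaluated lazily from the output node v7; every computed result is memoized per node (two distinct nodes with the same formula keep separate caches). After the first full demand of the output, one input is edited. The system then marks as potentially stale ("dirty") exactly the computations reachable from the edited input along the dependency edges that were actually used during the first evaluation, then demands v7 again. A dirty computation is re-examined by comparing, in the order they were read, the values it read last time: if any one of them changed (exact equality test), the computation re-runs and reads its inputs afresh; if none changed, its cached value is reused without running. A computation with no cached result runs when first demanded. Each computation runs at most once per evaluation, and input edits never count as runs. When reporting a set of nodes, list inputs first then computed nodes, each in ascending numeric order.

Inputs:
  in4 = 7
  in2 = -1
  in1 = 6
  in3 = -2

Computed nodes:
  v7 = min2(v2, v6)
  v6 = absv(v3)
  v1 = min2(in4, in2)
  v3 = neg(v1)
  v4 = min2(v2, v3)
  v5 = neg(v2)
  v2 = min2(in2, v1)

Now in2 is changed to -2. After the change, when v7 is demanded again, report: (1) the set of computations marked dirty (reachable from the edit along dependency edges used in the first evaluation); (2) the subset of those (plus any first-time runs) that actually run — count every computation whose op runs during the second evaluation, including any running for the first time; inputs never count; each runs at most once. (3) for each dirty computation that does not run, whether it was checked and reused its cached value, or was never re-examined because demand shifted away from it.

First demand of the output computes:
  v1 = min2(7, -1) = -1
  v2 = min2(-1, -1) = -1
  v3 = neg(-1) = 1
  v6 = absv(1) = 1
  v7 = min2(-1, 1) = -1

After the edit, cleaning proceeds:
  v1: a read changed (in2 -1->-2) — executes, giving -2.
  v2: a read changed (in2 -1->-2; v1 -1->-2) — executes, giving -2.
  v3: a read changed (v1 -1->-2) — executes, giving 2.
  v6: a read changed (v3 1->2) — executes, giving 2.
  v7: a read changed (v2 -1->-2; v6 1->2) — executes, giving -2.

The edit dirties: v1, v2, v3, v6, v7.
5 computations run: v1, v2, v3, v6, v7.
No dirty computation escaped a run.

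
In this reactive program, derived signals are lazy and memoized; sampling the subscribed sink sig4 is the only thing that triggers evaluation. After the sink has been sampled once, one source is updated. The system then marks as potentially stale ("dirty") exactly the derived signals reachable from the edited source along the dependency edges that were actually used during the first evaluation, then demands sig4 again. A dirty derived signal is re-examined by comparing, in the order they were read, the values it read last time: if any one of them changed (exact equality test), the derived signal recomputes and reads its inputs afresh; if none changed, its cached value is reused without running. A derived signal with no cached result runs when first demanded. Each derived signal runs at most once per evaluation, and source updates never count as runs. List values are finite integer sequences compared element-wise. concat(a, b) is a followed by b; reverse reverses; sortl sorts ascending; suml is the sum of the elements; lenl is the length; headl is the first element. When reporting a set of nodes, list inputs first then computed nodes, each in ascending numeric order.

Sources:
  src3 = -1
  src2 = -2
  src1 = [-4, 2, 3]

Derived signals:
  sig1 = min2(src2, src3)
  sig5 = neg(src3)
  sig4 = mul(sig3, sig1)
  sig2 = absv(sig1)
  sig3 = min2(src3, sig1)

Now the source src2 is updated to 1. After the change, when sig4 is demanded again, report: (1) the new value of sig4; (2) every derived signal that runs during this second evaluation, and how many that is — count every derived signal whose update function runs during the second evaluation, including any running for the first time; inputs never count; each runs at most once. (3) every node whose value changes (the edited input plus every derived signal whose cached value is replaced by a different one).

Demanding sig4 again yields 1.
3 derived signals run: sig1, sig3, sig4.
The nodes whose values change: src2, sig1, sig3, sig4.

First demand of the output computes:
  sig1 = min2(-2, -1) = -2
  sig3 = min2(-1, -2) = -2
  sig4 = mul(-2, -2) = 4

After the edit, cleaning proceeds:
  sig1: a read changed (src2 -2->1) — executes, giving -1.
  sig3: a read changed (sig1 -2->-1) — executes, giving -1.
  sig4: a read changed (sig3 -2->-1; sig1 -2->-1) — executes, giving 1.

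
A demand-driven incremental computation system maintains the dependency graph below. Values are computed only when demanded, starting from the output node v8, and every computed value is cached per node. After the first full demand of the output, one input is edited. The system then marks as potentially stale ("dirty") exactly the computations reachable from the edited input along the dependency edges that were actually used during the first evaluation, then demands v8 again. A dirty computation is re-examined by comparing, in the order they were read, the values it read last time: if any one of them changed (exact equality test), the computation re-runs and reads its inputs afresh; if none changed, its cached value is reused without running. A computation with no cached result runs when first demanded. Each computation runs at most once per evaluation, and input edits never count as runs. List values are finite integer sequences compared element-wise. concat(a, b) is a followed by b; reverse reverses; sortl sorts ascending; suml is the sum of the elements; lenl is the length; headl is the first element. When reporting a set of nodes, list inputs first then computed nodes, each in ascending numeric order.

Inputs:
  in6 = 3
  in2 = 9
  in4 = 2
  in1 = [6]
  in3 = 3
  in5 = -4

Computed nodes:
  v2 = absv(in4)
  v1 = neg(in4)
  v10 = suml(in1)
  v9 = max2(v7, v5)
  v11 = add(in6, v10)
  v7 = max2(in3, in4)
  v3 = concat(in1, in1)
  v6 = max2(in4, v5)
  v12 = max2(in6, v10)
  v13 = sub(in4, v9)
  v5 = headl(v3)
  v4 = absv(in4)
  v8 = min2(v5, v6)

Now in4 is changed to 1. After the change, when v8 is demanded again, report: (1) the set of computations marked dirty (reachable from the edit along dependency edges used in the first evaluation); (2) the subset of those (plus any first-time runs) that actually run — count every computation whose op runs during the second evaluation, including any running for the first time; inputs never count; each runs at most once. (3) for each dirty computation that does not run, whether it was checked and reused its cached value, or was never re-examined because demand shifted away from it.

Marked dirty: v6, v8.
Computations that run: v6 — 1 in total.
Checked but reused from cache: v8.
Key observation: the change is absorbed at v6 — it re-runs but produces the same value, and the output's value is unchanged.

First evaluation (everything demanded from the output):
  v3 = concat([6], [6]) = [6, 6]
  v5 = headl([6, 6]) = 6
  v6 = max2(2, 6) = 6
  v8 = min2(6, 6) = 6

Propagation after the edit:
  v6: runs — in4 2->1; result 6 (same value as before).
  v8: checked — values it read are unchanged (v5 unchanged, v6 unchanged); reused cached 6 without running.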